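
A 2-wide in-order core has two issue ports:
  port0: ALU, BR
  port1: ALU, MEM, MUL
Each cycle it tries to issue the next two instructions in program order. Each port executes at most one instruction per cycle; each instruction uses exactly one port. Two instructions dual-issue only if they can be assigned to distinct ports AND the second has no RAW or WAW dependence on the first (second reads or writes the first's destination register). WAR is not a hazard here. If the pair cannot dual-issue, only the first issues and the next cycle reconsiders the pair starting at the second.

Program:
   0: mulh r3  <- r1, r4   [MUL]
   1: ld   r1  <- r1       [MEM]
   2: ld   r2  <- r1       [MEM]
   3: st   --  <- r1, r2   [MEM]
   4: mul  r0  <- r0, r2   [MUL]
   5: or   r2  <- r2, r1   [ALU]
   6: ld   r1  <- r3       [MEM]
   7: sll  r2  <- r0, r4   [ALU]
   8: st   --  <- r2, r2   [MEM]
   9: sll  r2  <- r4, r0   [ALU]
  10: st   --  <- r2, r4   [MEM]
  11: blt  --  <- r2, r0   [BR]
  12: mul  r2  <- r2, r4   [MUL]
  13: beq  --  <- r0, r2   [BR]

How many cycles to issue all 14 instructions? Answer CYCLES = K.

[0] i0  mulh  -- no-port MUL/MEM
[1] i1  ld  -- no-port MEM/MEM
[2] i2  ld  -- no-port MEM/MEM
[3] i3  st  -- no-port MEM/MUL
[4] i4/i5  mul;or  -- 2-wide
[5] i6/i7  ld;sll  -- 2-wide
[6] i8/i9  st;sll  -- 2-wide
[7] i10/i11  st;blt  -- 2-wide
[8] i12  mul  -- RAW r2
[9] i13  beq  -- tail

CYCLES = 10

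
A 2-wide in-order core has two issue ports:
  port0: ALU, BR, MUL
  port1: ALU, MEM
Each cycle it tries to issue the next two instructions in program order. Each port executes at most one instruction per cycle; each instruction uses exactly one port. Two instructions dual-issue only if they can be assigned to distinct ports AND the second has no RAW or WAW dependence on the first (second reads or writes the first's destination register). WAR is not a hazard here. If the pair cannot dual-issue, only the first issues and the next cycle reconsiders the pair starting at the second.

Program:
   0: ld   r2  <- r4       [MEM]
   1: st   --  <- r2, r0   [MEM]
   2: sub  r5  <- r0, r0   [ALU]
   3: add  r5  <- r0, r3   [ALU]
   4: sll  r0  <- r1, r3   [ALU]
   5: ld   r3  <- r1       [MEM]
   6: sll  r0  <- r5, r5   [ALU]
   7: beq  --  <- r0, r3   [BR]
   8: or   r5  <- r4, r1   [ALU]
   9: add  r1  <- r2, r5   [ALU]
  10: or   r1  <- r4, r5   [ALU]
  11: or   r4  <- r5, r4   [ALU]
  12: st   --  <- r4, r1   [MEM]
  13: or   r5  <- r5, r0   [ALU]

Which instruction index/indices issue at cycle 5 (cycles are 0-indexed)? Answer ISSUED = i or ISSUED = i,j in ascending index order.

0. ld.MEM @i0  | no-port MEM/MEM
1. st.MEM;sub.ALU @i1+i2  | pair
2. add.ALU;sll.ALU @i3+i4  | pair
3. ld.MEM;sll.ALU @i5+i6  | pair
4. beq.BR;or.ALU @i7+i8  | pair
5. add.ALU @i9  | WAW r1
6. or.ALU;or.ALU @i10+i11  | pair
7. st.MEM;or.ALU @i12+i13  | pair

ISSUED = 9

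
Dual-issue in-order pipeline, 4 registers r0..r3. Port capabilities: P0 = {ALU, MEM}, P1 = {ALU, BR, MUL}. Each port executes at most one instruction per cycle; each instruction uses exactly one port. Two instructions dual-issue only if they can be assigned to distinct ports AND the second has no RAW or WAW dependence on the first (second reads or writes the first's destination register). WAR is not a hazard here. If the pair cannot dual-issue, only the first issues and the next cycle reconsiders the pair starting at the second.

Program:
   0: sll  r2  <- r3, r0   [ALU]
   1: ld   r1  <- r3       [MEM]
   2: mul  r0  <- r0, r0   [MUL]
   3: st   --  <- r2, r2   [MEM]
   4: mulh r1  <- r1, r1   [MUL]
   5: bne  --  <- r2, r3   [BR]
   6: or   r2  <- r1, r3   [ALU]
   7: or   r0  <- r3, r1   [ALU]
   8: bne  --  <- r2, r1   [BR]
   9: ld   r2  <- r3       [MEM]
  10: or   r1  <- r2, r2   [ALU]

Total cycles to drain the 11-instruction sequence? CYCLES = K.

[0] i0,i1  sll ld  -- 2-wide
[1] i2,i3  mul st  -- 2-wide
[2] i4  mulh  -- no-port MUL/BR
[3] i5,i6  bne or  -- 2-wide
[4] i7,i8  or bne  -- 2-wide
[5] i9  ld  -- RAW r2
[6] i10  or  -- tail

CYCLES = 7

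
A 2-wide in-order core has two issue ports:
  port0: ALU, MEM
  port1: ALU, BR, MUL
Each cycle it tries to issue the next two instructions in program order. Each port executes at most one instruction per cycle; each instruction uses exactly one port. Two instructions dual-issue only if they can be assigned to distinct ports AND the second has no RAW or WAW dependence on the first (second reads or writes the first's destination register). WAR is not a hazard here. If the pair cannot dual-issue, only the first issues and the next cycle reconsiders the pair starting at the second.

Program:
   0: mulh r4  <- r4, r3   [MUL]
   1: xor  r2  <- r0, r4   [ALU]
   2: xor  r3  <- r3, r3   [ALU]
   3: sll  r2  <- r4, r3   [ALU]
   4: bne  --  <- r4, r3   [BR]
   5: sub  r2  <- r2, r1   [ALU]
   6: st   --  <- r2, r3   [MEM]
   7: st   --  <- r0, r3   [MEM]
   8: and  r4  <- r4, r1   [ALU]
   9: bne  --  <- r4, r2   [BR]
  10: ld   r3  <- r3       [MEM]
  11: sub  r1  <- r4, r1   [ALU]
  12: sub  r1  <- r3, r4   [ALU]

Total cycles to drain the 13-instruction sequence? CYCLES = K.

#0 head=0: mulh i0 RAW r4
#1 head=1: xor+xor i1&i2 dual
#2 head=3: sll+bne i3&i4 dual
#3 head=5: sub i5 RAW r2
#4 head=6: st i6 no-port MEM/MEM
#5 head=7: st+and i7&i8 dual
#6 head=9: bne+ld i9&i10 dual
#7 head=11: sub i11 WAW r1
#8 head=12: sub i12 tail

CYCLES = 9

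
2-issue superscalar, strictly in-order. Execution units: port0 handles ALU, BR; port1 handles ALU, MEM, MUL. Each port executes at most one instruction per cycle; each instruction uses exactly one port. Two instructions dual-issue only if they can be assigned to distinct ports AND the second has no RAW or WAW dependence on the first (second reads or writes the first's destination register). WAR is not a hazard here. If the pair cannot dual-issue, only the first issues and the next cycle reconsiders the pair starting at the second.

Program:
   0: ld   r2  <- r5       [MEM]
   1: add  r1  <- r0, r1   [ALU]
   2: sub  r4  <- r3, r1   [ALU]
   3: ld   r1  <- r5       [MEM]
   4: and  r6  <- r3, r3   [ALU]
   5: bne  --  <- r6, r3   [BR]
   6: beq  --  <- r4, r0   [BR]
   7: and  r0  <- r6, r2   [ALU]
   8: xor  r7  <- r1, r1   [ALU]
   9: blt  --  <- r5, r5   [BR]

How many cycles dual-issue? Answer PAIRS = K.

t=0 i0&i1:ld+add ; 2-wide
t=1 i2&i3:sub+ld ; 2-wide
t=2 i4:and ; RAW r6
t=3 i5:bne ; no-port BR/BR
t=4 i6&i7:beq+and ; 2-wide
t=5 i8&i9:xor+blt ; 2-wide

PAIRS = 4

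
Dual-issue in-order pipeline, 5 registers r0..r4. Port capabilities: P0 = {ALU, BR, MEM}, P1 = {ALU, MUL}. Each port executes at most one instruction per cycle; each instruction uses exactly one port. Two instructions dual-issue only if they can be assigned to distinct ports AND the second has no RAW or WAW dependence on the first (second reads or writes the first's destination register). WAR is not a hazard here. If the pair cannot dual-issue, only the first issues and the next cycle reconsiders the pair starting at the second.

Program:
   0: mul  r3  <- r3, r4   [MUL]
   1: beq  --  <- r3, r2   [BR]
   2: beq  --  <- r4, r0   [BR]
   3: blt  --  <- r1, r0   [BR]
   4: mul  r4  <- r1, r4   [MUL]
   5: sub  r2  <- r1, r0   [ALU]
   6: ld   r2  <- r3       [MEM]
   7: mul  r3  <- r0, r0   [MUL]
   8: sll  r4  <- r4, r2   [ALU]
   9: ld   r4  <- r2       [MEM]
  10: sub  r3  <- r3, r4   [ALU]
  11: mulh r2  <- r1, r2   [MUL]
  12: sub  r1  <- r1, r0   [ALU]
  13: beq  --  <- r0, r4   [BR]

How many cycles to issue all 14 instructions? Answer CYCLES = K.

CYCLES = 10

#0 head=0: mul.MUL i0 RAW r3
#1 head=1: beq.BR i1 no-port BR/BR
#2 head=2: beq.BR i2 no-port BR/BR
#3 head=3: blt.BR mul.MUL i3/i4 dual
#4 head=5: sub.ALU i5 WAW r2
#5 head=6: ld.MEM mul.MUL i6/i7 dual
#6 head=8: sll.ALU i8 WAW r4
#7 head=9: ld.MEM i9 RAW r4
#8 head=10: sub.ALU mulh.MUL i10/i11 dual
#9 head=12: sub.ALU beq.BR i12/i13 dual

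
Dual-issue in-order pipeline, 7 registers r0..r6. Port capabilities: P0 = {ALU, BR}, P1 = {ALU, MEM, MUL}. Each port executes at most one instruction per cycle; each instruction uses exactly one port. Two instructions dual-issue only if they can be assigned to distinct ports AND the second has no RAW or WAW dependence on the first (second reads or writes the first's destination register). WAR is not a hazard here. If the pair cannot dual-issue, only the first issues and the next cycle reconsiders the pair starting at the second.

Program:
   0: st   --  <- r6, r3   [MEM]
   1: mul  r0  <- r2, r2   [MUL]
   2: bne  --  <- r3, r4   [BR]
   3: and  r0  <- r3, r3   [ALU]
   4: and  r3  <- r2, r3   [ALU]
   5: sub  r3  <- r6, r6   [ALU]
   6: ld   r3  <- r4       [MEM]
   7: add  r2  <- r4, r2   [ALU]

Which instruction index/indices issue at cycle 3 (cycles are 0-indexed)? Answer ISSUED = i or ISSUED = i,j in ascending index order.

ISSUED = 5

c0: i0 st  no-port MEM/MUL
c1: i1,i2 mul+bne  pair
c2: i3,i4 and+and  pair
c3: i5 sub  WAW r3
c4: i6,i7 ld+add  pair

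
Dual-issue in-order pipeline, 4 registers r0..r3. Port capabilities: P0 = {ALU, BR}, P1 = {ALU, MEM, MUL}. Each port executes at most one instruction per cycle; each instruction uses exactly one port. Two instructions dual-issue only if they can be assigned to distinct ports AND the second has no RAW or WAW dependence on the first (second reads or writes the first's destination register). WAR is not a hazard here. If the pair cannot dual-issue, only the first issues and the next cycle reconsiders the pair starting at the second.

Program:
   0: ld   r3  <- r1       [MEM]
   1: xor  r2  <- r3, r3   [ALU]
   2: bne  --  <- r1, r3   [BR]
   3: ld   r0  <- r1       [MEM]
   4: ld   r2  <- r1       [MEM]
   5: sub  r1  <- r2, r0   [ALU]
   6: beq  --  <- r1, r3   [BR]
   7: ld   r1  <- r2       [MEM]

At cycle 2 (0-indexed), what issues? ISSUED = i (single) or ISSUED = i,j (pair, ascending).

  cy0 -> i0 (ld) RAW r3
  cy1 -> i1,i2 (xor+bne) dual
  cy2 -> i3 (ld) no-port MEM/MEM
  cy3 -> i4 (ld) RAW r2
  cy4 -> i5 (sub) RAW r1
  cy5 -> i6,i7 (beq+ld) dual

ISSUED = 3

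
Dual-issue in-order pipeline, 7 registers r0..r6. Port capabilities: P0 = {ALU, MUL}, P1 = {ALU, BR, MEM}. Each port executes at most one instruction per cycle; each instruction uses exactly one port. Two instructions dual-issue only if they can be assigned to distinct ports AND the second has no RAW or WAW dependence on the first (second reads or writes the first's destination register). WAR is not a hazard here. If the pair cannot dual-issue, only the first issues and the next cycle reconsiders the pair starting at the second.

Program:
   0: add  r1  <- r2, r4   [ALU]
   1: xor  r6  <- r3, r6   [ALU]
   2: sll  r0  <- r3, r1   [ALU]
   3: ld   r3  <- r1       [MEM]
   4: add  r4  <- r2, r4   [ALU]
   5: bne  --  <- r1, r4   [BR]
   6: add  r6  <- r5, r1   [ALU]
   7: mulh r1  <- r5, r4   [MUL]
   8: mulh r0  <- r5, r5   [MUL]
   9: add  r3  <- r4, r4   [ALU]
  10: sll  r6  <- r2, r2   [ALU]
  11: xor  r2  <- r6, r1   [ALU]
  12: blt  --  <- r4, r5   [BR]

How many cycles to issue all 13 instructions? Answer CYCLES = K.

CYCLES = 8

[0] i0/i1  add/xor  -- 2-wide
[1] i2/i3  sll/ld  -- 2-wide
[2] i4  add  -- RAW r4
[3] i5/i6  bne/add  -- 2-wide
[4] i7  mulh  -- no-port MUL/MUL
[5] i8/i9  mulh/add  -- 2-wide
[6] i10  sll  -- RAW r6
[7] i11/i12  xor/blt  -- 2-wide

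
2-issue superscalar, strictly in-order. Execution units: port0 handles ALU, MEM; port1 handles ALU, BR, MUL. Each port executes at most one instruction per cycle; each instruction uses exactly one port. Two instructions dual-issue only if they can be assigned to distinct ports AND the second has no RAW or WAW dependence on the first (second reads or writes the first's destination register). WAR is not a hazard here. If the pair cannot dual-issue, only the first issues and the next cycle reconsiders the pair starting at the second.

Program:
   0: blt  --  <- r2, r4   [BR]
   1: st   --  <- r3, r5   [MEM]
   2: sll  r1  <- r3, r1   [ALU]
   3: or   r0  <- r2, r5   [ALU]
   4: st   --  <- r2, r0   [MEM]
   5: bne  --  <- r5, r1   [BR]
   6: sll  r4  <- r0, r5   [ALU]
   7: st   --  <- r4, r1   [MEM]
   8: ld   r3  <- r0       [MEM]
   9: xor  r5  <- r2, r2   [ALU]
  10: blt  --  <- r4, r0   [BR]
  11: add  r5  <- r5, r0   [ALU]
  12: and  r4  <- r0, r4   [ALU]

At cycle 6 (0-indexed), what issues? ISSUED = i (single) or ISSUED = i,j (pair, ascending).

ISSUED = 10,11

0. blt+st @i0&i1  | pair
1. sll+or @i2&i3  | pair
2. st+bne @i4&i5  | pair
3. sll @i6  | RAW r4
4. st @i7  | no-port MEM/MEM
5. ld+xor @i8&i9  | pair
6. blt+add @i10&i11  | pair
7. and @i12  | tail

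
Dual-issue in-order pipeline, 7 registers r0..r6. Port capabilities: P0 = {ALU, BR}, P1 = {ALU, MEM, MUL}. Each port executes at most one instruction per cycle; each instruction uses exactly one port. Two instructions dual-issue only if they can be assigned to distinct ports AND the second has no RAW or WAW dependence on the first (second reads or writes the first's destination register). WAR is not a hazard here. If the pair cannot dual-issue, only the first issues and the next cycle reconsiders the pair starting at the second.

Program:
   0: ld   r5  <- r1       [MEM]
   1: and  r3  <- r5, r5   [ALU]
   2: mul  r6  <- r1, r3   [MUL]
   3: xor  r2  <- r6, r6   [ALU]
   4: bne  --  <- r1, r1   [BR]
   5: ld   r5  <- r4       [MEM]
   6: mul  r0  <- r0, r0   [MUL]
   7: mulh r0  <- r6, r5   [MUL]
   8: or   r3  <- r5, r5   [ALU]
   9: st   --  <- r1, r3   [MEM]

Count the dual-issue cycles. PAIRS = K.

PAIRS = 2

t=0 i0:ld ; RAW r5
t=1 i1:and ; RAW r3
t=2 i2:mul ; RAW r6
t=3 i3/i4:xor bne ; 2-wide
t=4 i5:ld ; no-port MEM/MUL
t=5 i6:mul ; no-port MUL/MUL
t=6 i7/i8:mulh or ; 2-wide
t=7 i9:st ; tail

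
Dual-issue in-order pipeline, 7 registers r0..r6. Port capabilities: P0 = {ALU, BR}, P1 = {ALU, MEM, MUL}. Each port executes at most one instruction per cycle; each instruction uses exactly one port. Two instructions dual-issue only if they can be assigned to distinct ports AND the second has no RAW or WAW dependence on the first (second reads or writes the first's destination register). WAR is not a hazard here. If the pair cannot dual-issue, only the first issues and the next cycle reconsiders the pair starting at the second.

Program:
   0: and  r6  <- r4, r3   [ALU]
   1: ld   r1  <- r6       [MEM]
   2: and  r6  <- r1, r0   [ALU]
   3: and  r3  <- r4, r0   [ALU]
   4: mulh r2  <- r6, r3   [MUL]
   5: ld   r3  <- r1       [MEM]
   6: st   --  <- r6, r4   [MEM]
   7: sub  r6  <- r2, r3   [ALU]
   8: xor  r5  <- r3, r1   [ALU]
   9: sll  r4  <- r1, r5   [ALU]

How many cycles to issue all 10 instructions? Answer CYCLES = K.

CYCLES = 8

c0: i0 and.ALU  RAW r6
c1: i1 ld.MEM  RAW r1
c2: i2&i3 and.ALU;and.ALU  2-wide
c3: i4 mulh.MUL  no-port MUL/MEM
c4: i5 ld.MEM  no-port MEM/MEM
c5: i6&i7 st.MEM;sub.ALU  2-wide
c6: i8 xor.ALU  RAW r5
c7: i9 sll.ALU  tail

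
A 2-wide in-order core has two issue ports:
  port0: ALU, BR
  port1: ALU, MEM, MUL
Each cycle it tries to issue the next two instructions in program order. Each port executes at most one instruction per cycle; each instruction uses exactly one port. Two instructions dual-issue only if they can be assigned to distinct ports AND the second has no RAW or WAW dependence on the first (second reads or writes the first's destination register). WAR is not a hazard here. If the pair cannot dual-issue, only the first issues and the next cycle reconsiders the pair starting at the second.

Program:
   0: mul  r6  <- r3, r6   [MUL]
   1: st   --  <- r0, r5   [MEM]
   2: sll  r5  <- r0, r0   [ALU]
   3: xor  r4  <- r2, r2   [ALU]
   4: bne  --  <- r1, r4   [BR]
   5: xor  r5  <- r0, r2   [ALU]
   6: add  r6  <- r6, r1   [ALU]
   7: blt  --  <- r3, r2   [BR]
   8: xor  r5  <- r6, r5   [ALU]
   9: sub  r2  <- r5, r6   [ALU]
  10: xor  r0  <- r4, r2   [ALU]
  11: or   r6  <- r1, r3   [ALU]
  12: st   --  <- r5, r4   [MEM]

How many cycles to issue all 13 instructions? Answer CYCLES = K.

c0: i0 mul  no-port MUL/MEM
c1: i1+i2 st;sll  2-wide
c2: i3 xor  RAW r4
c3: i4+i5 bne;xor  2-wide
c4: i6+i7 add;blt  2-wide
c5: i8 xor  RAW r5
c6: i9 sub  RAW r2
c7: i10+i11 xor;or  2-wide
c8: i12 st  tail

CYCLES = 9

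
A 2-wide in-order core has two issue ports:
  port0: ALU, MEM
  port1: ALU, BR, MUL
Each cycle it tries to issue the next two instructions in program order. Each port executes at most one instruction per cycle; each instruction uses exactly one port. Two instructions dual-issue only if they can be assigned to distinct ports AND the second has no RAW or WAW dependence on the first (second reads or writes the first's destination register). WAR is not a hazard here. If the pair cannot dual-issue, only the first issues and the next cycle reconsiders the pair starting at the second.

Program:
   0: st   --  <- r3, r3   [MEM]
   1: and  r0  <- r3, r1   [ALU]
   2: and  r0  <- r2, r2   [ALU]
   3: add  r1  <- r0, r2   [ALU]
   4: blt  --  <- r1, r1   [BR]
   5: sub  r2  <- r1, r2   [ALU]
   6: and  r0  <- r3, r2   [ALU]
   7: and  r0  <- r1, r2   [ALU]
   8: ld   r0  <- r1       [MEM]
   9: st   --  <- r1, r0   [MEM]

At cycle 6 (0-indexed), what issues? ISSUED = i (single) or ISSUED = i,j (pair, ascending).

ISSUED = 8

[0] i0&i1  st.MEM;and.ALU  -- dual
[1] i2  and.ALU  -- RAW r0
[2] i3  add.ALU  -- RAW r1
[3] i4&i5  blt.BR;sub.ALU  -- dual
[4] i6  and.ALU  -- WAW r0
[5] i7  and.ALU  -- WAW r0
[6] i8  ld.MEM  -- no-port MEM/MEM
[7] i9  st.MEM  -- tail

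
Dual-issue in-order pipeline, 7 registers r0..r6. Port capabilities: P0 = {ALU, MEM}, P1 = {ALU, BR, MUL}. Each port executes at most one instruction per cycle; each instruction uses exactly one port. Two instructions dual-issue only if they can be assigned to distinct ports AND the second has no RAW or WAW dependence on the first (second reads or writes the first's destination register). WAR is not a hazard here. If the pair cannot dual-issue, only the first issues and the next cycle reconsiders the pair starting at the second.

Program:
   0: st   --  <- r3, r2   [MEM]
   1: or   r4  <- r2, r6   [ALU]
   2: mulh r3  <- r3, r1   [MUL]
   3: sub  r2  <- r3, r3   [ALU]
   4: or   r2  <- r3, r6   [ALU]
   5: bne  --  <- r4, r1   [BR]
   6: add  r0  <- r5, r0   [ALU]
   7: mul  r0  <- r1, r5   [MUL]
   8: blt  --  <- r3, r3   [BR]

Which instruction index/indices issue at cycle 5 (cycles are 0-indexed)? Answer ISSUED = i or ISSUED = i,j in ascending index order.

ISSUED = 7

0. st.MEM+or.ALU @i0&i1  | dual
1. mulh.MUL @i2  | RAW r3
2. sub.ALU @i3  | WAW r2
3. or.ALU+bne.BR @i4&i5  | dual
4. add.ALU @i6  | WAW r0
5. mul.MUL @i7  | no-port MUL/BR
6. blt.BR @i8  | tail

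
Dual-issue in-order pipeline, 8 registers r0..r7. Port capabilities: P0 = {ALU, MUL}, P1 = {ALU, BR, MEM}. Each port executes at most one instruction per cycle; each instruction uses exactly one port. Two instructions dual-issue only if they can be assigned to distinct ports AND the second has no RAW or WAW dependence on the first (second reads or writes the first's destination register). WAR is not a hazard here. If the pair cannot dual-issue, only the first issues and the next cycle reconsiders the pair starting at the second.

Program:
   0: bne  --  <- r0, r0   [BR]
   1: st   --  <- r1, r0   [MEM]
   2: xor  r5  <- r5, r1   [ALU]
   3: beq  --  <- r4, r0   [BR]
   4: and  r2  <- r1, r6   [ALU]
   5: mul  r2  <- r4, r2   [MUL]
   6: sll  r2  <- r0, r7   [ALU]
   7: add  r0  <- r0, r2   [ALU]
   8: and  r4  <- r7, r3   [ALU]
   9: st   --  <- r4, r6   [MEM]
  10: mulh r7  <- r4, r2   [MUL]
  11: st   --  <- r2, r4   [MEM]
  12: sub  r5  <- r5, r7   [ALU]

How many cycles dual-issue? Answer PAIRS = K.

PAIRS = 5

t=0 i0:bne.BR ; no-port BR/MEM
t=1 i1&i2:st.MEM xor.ALU ; dual
t=2 i3&i4:beq.BR and.ALU ; dual
t=3 i5:mul.MUL ; WAW r2
t=4 i6:sll.ALU ; RAW r2
t=5 i7&i8:add.ALU and.ALU ; dual
t=6 i9&i10:st.MEM mulh.MUL ; dual
t=7 i11&i12:st.MEM sub.ALU ; dual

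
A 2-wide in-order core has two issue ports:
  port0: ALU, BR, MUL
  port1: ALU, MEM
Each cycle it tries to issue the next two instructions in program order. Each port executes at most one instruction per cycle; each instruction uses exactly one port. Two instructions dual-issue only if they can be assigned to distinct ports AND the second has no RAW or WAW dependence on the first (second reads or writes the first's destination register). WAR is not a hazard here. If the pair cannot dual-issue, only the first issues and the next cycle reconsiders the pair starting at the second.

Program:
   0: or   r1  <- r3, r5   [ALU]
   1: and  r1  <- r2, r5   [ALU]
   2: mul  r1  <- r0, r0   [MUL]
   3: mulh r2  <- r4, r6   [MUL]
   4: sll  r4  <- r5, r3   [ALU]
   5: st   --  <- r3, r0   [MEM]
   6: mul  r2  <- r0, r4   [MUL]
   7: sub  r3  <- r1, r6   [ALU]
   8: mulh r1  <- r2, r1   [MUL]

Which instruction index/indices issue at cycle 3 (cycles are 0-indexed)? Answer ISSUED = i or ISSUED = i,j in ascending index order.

ISSUED = 3,4

0. or @i0  | WAW r1
1. and @i1  | WAW r1
2. mul @i2  | no-port MUL/MUL
3. mulh+sll @i3&i4  | pair
4. st+mul @i5&i6  | pair
5. sub+mulh @i7&i8  | pair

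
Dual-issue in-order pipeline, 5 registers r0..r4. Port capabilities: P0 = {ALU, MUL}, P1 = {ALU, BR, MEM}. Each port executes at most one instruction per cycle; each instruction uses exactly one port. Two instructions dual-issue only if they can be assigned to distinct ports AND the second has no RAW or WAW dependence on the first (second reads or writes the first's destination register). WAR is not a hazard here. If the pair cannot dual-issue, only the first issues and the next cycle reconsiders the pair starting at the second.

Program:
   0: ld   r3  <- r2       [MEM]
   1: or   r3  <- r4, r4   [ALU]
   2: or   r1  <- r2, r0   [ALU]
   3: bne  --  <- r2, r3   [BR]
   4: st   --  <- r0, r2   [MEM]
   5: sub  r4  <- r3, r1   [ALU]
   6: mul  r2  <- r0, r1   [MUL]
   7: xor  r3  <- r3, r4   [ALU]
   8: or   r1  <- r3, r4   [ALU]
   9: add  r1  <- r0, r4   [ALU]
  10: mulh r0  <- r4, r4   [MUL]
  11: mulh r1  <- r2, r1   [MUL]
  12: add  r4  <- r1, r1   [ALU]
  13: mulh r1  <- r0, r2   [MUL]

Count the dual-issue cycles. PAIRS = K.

PAIRS = 5

t=0 i0:ld ; WAW r3
t=1 i1+i2:or/or ; dual
t=2 i3:bne ; no-port BR/MEM
t=3 i4+i5:st/sub ; dual
t=4 i6+i7:mul/xor ; dual
t=5 i8:or ; WAW r1
t=6 i9+i10:add/mulh ; dual
t=7 i11:mulh ; RAW r1
t=8 i12+i13:add/mulh ; dual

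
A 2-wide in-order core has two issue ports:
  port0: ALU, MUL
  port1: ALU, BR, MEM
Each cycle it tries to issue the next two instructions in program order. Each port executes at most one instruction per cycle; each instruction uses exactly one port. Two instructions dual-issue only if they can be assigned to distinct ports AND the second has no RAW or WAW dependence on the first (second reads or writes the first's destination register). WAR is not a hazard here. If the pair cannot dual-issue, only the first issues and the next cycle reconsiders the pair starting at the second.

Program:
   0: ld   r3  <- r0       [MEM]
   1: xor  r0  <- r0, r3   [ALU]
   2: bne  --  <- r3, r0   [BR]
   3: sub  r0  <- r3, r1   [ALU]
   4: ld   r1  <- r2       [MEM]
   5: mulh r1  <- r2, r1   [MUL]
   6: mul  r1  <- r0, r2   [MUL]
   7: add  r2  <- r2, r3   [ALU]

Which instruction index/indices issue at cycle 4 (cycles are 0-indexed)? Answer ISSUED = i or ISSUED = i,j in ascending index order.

#0 head=0: ld i0 RAW r3
#1 head=1: xor i1 RAW r0
#2 head=2: bne;sub i2/i3 dual
#3 head=4: ld i4 RAW+WAW r1
#4 head=5: mulh i5 no-port MUL/MUL
#5 head=6: mul;add i6/i7 dual

ISSUED = 5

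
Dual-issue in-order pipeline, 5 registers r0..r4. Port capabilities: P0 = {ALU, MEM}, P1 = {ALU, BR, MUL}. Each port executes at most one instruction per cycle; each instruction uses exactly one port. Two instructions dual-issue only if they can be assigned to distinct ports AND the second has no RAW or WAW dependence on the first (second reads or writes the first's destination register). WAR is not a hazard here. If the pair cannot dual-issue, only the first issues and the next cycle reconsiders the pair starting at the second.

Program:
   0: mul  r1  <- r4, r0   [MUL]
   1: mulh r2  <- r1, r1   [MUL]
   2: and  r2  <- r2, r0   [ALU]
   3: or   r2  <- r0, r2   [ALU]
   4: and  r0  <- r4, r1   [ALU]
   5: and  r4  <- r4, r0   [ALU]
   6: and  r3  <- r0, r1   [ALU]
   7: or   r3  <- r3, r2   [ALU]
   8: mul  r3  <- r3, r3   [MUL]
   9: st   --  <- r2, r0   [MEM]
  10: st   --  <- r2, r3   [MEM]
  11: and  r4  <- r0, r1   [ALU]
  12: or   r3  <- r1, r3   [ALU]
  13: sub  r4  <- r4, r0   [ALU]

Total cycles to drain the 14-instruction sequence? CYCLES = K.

CYCLES = 9

#0 head=0: mul i0 no-port MUL/MUL
#1 head=1: mulh i1 RAW+WAW r2
#2 head=2: and i2 RAW+WAW r2
#3 head=3: or and i3&i4 dual
#4 head=5: and and i5&i6 dual
#5 head=7: or i7 RAW+WAW r3
#6 head=8: mul st i8&i9 dual
#7 head=10: st and i10&i11 dual
#8 head=12: or sub i12&i13 dual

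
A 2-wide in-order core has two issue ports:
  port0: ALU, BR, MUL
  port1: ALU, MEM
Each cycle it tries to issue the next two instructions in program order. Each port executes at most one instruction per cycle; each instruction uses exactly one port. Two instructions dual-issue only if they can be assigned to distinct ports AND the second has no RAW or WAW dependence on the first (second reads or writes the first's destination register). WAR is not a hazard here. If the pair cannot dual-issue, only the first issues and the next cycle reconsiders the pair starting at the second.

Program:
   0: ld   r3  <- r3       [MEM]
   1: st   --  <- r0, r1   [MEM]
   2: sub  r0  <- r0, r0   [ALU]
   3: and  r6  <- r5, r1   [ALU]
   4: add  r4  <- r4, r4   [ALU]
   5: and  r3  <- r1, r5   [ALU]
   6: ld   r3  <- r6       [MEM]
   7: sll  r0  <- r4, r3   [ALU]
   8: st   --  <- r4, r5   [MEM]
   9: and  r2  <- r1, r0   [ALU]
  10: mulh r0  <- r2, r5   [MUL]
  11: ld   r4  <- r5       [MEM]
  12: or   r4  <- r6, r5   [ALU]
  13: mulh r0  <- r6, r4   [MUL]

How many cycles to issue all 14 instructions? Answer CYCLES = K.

0. ld.MEM @i0  | no-port MEM/MEM
1. st.MEM+sub.ALU @i1+i2  | pair
2. and.ALU+add.ALU @i3+i4  | pair
3. and.ALU @i5  | WAW r3
4. ld.MEM @i6  | RAW r3
5. sll.ALU+st.MEM @i7+i8  | pair
6. and.ALU @i9  | RAW r2
7. mulh.MUL+ld.MEM @i10+i11  | pair
8. or.ALU @i12  | RAW r4
9. mulh.MUL @i13  | tail

CYCLES = 10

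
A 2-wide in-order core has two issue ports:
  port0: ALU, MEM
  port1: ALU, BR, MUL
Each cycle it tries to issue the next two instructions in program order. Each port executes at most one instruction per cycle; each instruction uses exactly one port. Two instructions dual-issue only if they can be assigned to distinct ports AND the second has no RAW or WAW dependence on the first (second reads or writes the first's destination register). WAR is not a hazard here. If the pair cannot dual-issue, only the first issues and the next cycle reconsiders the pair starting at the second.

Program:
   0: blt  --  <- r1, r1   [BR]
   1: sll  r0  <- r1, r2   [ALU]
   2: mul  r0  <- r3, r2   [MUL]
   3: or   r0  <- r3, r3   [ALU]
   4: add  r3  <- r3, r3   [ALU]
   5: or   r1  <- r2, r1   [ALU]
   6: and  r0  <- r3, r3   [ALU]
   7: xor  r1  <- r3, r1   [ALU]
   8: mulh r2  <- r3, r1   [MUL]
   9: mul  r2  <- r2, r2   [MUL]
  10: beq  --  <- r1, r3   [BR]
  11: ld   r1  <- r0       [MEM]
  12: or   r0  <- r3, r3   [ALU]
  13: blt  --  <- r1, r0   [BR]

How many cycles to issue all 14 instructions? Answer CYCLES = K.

CYCLES = 10

c0: i0/i1 blt.BR;sll.ALU  pair
c1: i2 mul.MUL  WAW r0
c2: i3/i4 or.ALU;add.ALU  pair
c3: i5/i6 or.ALU;and.ALU  pair
c4: i7 xor.ALU  RAW r1
c5: i8 mulh.MUL  no-port MUL/MUL
c6: i9 mul.MUL  no-port MUL/BR
c7: i10/i11 beq.BR;ld.MEM  pair
c8: i12 or.ALU  RAW r0
c9: i13 blt.BR  tail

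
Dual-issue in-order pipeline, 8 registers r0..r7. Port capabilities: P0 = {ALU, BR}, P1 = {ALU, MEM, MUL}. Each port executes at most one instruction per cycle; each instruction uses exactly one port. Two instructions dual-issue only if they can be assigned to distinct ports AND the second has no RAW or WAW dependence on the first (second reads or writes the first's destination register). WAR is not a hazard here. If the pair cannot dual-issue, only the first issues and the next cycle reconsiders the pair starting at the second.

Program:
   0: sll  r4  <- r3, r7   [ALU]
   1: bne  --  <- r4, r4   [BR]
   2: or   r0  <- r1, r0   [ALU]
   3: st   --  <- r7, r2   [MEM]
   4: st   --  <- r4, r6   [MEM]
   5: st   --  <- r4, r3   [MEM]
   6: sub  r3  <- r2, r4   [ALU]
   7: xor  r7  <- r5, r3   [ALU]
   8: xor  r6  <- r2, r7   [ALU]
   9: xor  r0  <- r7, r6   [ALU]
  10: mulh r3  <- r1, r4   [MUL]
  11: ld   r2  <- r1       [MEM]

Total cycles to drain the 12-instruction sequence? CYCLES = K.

c0: i0 sll.ALU  RAW r4
c1: i1&i2 bne.BR+or.ALU  2-wide
c2: i3 st.MEM  no-port MEM/MEM
c3: i4 st.MEM  no-port MEM/MEM
c4: i5&i6 st.MEM+sub.ALU  2-wide
c5: i7 xor.ALU  RAW r7
c6: i8 xor.ALU  RAW r6
c7: i9&i10 xor.ALU+mulh.MUL  2-wide
c8: i11 ld.MEM  tail

CYCLES = 9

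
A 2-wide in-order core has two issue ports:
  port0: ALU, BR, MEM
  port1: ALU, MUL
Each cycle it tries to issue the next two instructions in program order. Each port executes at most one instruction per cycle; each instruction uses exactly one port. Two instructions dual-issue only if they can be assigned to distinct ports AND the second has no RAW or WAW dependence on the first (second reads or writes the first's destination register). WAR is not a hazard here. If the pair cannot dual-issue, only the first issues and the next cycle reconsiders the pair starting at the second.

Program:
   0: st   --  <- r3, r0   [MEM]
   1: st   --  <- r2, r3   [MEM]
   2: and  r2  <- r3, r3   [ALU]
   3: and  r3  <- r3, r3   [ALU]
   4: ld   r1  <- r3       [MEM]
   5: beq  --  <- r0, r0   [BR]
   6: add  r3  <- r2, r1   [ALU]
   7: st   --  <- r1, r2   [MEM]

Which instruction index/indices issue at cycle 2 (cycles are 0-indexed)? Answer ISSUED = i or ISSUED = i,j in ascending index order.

ISSUED = 3

c0: i0 st  no-port MEM/MEM
c1: i1&i2 st and  pair
c2: i3 and  RAW r3
c3: i4 ld  no-port MEM/BR
c4: i5&i6 beq add  pair
c5: i7 st  tail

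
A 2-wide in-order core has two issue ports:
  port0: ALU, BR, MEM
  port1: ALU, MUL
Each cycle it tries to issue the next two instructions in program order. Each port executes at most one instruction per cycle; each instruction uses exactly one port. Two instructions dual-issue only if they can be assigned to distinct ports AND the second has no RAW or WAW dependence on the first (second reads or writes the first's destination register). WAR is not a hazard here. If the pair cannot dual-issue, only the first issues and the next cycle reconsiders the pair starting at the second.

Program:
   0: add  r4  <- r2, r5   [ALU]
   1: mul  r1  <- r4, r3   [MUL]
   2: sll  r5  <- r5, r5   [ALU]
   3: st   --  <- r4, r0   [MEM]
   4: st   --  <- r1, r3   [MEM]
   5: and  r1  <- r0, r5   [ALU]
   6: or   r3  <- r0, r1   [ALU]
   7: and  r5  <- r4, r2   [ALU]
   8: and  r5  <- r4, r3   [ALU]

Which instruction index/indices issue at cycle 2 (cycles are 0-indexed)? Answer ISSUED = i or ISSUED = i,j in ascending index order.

c0: i0 add.ALU  RAW r4
c1: i1,i2 mul.MUL+sll.ALU  pair
c2: i3 st.MEM  no-port MEM/MEM
c3: i4,i5 st.MEM+and.ALU  pair
c4: i6,i7 or.ALU+and.ALU  pair
c5: i8 and.ALU  tail

ISSUED = 3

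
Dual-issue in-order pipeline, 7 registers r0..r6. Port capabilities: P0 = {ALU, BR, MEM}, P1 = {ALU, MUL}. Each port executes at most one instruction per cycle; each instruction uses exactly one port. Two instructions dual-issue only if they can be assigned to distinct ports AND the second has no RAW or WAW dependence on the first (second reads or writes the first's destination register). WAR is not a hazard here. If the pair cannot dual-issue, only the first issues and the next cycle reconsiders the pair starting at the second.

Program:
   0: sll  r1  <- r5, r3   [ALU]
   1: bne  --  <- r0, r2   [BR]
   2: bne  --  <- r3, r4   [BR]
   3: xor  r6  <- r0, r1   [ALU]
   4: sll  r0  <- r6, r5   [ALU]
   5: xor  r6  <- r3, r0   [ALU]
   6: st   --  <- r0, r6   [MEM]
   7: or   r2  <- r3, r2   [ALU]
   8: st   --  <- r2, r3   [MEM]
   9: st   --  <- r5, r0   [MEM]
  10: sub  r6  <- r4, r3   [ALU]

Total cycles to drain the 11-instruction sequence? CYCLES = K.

#0 head=0: sll.ALU bne.BR i0&i1 dual
#1 head=2: bne.BR xor.ALU i2&i3 dual
#2 head=4: sll.ALU i4 RAW r0
#3 head=5: xor.ALU i5 RAW r6
#4 head=6: st.MEM or.ALU i6&i7 dual
#5 head=8: st.MEM i8 no-port MEM/MEM
#6 head=9: st.MEM sub.ALU i9&i10 dual

CYCLES = 7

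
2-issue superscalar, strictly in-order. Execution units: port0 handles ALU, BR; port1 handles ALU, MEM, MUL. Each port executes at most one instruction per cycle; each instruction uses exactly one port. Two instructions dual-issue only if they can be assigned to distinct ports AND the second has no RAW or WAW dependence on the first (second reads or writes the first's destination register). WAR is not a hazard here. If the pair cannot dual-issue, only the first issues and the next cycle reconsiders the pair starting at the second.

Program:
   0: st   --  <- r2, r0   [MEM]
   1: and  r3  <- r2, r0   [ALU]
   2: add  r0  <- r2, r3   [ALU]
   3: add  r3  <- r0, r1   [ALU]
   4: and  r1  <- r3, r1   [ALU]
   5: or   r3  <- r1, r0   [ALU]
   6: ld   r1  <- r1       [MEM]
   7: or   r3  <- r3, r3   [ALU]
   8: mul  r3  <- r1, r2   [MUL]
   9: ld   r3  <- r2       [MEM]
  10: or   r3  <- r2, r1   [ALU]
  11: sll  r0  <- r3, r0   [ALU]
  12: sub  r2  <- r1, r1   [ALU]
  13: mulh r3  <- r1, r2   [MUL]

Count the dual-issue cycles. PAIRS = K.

t=0 i0/i1:st;and ; 2-wide
t=1 i2:add ; RAW r0
t=2 i3:add ; RAW r3
t=3 i4:and ; RAW r1
t=4 i5/i6:or;ld ; 2-wide
t=5 i7:or ; WAW r3
t=6 i8:mul ; no-port MUL/MEM
t=7 i9:ld ; WAW r3
t=8 i10:or ; RAW r3
t=9 i11/i12:sll;sub ; 2-wide
t=10 i13:mulh ; tail

PAIRS = 3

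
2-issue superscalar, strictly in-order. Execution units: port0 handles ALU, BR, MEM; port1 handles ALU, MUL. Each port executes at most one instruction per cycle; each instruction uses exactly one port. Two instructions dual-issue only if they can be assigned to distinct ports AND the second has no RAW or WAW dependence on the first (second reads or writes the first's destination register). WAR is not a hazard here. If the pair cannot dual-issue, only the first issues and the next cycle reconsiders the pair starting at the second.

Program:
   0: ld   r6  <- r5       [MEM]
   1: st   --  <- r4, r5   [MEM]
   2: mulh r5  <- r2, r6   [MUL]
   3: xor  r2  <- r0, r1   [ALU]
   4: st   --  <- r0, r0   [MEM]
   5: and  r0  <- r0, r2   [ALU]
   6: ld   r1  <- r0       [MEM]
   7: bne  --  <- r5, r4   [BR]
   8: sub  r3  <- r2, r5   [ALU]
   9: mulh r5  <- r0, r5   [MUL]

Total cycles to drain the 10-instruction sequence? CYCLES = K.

t=0 i0:ld.MEM ; no-port MEM/MEM
t=1 i1,i2:st.MEM;mulh.MUL ; pair
t=2 i3,i4:xor.ALU;st.MEM ; pair
t=3 i5:and.ALU ; RAW r0
t=4 i6:ld.MEM ; no-port MEM/BR
t=5 i7,i8:bne.BR;sub.ALU ; pair
t=6 i9:mulh.MUL ; tail

CYCLES = 7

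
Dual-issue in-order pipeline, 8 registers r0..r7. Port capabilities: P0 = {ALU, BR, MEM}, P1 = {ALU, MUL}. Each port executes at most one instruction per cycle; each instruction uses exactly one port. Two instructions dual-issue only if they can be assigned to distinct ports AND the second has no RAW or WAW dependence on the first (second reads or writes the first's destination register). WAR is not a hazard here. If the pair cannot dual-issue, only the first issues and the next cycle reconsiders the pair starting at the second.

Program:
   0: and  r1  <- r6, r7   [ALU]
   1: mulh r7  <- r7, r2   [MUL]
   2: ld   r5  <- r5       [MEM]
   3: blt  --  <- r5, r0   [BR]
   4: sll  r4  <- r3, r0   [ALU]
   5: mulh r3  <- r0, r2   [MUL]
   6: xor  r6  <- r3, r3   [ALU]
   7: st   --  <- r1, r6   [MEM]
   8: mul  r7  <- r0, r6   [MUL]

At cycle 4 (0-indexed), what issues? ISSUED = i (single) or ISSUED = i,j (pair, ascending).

  cy0 -> i0,i1 (and.ALU;mulh.MUL) dual
  cy1 -> i2 (ld.MEM) no-port MEM/BR
  cy2 -> i3,i4 (blt.BR;sll.ALU) dual
  cy3 -> i5 (mulh.MUL) RAW r3
  cy4 -> i6 (xor.ALU) RAW r6
  cy5 -> i7,i8 (st.MEM;mul.MUL) dual

ISSUED = 6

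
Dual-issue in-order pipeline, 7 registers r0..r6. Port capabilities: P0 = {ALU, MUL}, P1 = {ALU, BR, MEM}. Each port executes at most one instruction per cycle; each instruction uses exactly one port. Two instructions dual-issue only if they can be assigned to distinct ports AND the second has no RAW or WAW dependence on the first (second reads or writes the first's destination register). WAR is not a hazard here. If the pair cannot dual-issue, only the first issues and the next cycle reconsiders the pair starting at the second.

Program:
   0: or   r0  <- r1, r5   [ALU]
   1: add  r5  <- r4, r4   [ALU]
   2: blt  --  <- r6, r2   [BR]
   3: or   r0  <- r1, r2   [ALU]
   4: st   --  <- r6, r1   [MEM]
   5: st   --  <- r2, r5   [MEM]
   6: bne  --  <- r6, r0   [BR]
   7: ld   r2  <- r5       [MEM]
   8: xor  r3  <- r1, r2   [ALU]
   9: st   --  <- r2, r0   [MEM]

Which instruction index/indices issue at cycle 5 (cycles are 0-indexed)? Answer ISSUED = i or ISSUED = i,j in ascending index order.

[0] i0&i1  or.ALU;add.ALU  -- 2-wide
[1] i2&i3  blt.BR;or.ALU  -- 2-wide
[2] i4  st.MEM  -- no-port MEM/MEM
[3] i5  st.MEM  -- no-port MEM/BR
[4] i6  bne.BR  -- no-port BR/MEM
[5] i7  ld.MEM  -- RAW r2
[6] i8&i9  xor.ALU;st.MEM  -- 2-wide

ISSUED = 7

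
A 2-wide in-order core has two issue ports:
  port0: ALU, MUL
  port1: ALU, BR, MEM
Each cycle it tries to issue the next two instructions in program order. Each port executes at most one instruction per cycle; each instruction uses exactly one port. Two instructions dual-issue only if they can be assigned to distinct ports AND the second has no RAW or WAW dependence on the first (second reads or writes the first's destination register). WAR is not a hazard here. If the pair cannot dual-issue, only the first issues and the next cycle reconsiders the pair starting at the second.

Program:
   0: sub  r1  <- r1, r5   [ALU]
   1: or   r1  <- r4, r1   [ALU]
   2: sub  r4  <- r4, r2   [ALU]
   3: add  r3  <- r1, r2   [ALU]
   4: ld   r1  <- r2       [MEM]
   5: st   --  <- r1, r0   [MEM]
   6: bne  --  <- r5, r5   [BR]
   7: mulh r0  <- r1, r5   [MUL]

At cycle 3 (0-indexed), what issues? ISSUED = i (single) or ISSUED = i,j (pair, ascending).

#0 head=0: sub.ALU i0 RAW+WAW r1
#1 head=1: or.ALU/sub.ALU i1,i2 dual
#2 head=3: add.ALU/ld.MEM i3,i4 dual
#3 head=5: st.MEM i5 no-port MEM/BR
#4 head=6: bne.BR/mulh.MUL i6,i7 dual

ISSUED = 5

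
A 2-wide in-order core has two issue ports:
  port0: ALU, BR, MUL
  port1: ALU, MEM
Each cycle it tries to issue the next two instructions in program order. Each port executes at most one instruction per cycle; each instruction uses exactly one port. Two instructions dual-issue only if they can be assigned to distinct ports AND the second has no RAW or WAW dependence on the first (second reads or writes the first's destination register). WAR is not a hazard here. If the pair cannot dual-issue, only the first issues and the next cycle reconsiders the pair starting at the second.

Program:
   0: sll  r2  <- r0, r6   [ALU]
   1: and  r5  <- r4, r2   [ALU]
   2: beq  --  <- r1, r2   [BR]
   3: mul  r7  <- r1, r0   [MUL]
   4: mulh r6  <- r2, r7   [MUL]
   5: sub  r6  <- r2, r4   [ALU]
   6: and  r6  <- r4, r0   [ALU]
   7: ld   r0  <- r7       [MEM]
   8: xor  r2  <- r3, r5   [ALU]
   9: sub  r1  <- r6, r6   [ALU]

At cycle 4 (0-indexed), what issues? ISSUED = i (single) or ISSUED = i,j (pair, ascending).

ISSUED = 5

#0 head=0: sll i0 RAW r2
#1 head=1: and;beq i1,i2 pair
#2 head=3: mul i3 no-port MUL/MUL
#3 head=4: mulh i4 WAW r6
#4 head=5: sub i5 WAW r6
#5 head=6: and;ld i6,i7 pair
#6 head=8: xor;sub i8,i9 pair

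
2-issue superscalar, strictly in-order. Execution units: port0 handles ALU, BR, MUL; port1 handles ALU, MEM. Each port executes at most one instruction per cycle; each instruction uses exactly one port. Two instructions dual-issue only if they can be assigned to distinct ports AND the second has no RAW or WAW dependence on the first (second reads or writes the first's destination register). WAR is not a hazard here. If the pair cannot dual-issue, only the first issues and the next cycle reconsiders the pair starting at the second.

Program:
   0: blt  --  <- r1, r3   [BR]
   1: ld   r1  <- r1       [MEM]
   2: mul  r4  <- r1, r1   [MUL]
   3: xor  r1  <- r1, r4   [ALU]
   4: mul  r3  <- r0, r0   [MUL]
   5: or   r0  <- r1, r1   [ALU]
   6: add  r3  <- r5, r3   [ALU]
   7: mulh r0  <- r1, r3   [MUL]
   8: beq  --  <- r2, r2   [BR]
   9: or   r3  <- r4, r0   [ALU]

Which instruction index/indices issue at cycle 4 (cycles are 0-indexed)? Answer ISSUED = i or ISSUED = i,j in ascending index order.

t=0 i0&i1:blt.BR;ld.MEM ; 2-wide
t=1 i2:mul.MUL ; RAW r4
t=2 i3&i4:xor.ALU;mul.MUL ; 2-wide
t=3 i5&i6:or.ALU;add.ALU ; 2-wide
t=4 i7:mulh.MUL ; no-port MUL/BR
t=5 i8&i9:beq.BR;or.ALU ; 2-wide

ISSUED = 7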